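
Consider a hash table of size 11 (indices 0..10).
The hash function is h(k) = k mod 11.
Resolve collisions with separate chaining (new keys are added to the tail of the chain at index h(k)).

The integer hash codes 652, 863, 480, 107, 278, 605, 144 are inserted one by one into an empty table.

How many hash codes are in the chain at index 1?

652 → bucket 3
863 → bucket 5
480 → bucket 7
107 → bucket 8
278 → bucket 3 (collision)
605 → bucket 0
144 → bucket 1
Final buckets:
0: 605
1: 144
2: -
3: 652 -> 278
4: -
5: 863
6: -
7: 480
8: 107
9: -
10: -

1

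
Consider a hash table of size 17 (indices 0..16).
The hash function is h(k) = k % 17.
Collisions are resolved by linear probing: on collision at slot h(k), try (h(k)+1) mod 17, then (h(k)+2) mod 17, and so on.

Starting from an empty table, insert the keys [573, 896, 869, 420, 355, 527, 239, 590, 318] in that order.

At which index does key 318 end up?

573 hashes to 12; slot 12 is free -> place at 12.
896 hashes to 12; 12 taken -> place at 13.
869 hashes to 2; slot 2 is free -> place at 2.
420 hashes to 12; 12,13 taken -> place at 14.
355 hashes to 15; slot 15 is free -> place at 15.
527 hashes to 0; slot 0 is free -> place at 0.
239 hashes to 1; slot 1 is free -> place at 1.
590 hashes to 12; 12,13,14,15 taken -> place at 16.
318 hashes to 12; 12,13,14,15,16,0,1,2 taken -> place at 3.
Table: [527, 239, 869, 318, -, -, -, -, -, -, -, -, 573, 896, 420, 355, 590]

3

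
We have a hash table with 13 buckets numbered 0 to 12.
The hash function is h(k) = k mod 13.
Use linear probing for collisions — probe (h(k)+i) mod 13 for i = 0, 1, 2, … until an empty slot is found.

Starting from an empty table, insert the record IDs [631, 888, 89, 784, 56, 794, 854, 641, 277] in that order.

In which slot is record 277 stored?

Insert 631: h=7, slot 7 empty => index 7.
Insert 888: h=4, slot 4 empty => index 4.
Insert 89: h=11, slot 11 empty => index 11.
Insert 784: h=4, slot 4 occupied => index 5.
Insert 56: h=4, slots 4,5 occupied => index 6.
Insert 794: h=1, slot 1 empty => index 1.
Insert 854: h=9, slot 9 empty => index 9.
Insert 641: h=4, slots 4,5,6,7 occupied => index 8.
Insert 277: h=4, slots 4,5,6,7,8,9 occupied => index 10.
Table: [., 794, ., ., 888, 784, 56, 631, 641, 854, 277, 89, .]

10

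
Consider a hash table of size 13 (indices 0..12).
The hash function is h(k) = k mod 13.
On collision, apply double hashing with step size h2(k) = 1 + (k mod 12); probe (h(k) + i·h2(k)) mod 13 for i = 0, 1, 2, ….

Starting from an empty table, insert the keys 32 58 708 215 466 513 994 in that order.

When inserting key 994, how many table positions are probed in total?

32 hashes to 6; slot 6 is free -> place at 6.
58 hashes to 6, h2=11; 6 taken -> place at 4.
708 hashes to 6, h2=1; 6 taken -> place at 7.
215 hashes to 7, h2=12; 7,6 taken -> place at 5.
466 hashes to 11; slot 11 is free -> place at 11.
513 hashes to 6, h2=10; 6 taken -> place at 3.
994 hashes to 6, h2=11; 6,4 taken -> place at 2.
Table: [_, _, 994, 513, 58, 215, 32, 708, _, _, _, 466, _]

3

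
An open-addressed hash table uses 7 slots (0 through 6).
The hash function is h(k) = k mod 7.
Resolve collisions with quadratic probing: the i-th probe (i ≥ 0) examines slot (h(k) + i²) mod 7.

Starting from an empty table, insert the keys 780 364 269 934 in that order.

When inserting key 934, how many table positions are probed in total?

4

Insert 780: h=3, slot 3 empty → index 3.
Insert 364: h=0, slot 0 empty → index 0.
Insert 269: h=3, slot 3 occupied → index 4.
Insert 934: h=3, slots 3,4,0 occupied → index 5.
Table: [364, ∅, ∅, 780, 269, 934, ∅]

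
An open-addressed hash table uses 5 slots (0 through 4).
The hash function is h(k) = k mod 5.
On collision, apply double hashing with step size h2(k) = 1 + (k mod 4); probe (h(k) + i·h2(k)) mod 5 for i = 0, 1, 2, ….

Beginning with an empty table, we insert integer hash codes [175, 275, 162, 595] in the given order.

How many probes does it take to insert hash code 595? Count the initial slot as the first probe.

3

Insert 175: h=0, slot 0 empty => index 0.
Insert 275: h=0, h2=4, slot 0 occupied => index 4.
Insert 162: h=2, slot 2 empty => index 2.
Insert 595: h=0, h2=4, slots 0,4 occupied => index 3.
Table: [175, ∅, 162, 595, 275]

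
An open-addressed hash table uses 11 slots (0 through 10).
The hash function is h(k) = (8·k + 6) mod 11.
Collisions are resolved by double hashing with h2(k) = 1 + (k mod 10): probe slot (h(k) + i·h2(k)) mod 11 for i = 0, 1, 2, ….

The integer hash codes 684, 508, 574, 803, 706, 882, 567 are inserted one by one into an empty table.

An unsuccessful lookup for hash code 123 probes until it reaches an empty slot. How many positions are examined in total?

684: h=0 => slot 0
508: h=0, h2=9, probe 0,9 => slot 9
574: h=0, h2=5, probe 0,5 => slot 5
803: h=6 => slot 6
706: h=0, h2=7, probe 0,7 => slot 7
882: h=0, h2=3, probe 0,3 => slot 3
567: h=10 => slot 10
Table: [684, _, _, 882, _, 574, 803, 706, _, 508, 567]
Lookup 123: h=0, h2=4, probe 0,4 → slot 4 empty, not found.

2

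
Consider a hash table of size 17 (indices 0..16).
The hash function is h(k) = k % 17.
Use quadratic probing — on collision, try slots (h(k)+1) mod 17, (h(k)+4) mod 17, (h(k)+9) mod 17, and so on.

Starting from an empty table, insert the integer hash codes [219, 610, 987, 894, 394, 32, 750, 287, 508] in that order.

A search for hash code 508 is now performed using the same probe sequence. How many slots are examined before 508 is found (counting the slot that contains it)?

5

Insert 219: h=15, slot 15 empty → index 15.
Insert 610: h=15, slot 15 occupied → index 16.
Insert 987: h=1, slot 1 empty → index 1.
Insert 894: h=10, slot 10 empty → index 10.
Insert 394: h=3, slot 3 empty → index 3.
Insert 32: h=15, slots 15,16 occupied → index 2.
Insert 750: h=2, slots 2,3 occupied → index 6.
Insert 287: h=15, slots 15,16,2 occupied → index 7.
Insert 508: h=15, slots 15,16,2,7 occupied → index 14.
Table: [_, 987, 32, 394, _, _, 750, 287, _, _, 894, _, _, _, 508, 219, 610]
Lookup 508: h=15, probe 15,16,2,7,14 → found at 14.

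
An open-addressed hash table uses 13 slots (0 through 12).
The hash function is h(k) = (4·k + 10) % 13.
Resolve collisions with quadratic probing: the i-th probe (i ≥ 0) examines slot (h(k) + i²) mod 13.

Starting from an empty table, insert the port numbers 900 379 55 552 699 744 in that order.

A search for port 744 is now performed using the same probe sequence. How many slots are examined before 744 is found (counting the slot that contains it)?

3

900: h=9 => slot 9
379: h=5 => slot 5
55: h=9, probe 9,10 => slot 10
552: h=8 => slot 8
699: h=11 => slot 11
744: h=9, probe 9,10,0 => slot 0
Table: [744, ., ., ., ., 379, ., ., 552, 900, 55, 699, .]
Lookup 744: h=9, probe 9,10,0 → found at 0.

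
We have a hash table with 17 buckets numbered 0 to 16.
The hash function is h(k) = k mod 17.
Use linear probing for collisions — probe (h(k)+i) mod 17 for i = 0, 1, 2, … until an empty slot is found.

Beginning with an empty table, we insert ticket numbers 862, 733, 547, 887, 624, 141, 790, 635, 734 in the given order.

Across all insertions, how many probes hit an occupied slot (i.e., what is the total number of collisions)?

6

862 hashes to 12; slot 12 is free → place at 12.
733 hashes to 2; slot 2 is free → place at 2.
547 hashes to 3; slot 3 is free → place at 3.
887 hashes to 3; 3 taken → place at 4.
624 hashes to 12; 12 taken → place at 13.
141 hashes to 5; slot 5 is free → place at 5.
790 hashes to 8; slot 8 is free → place at 8.
635 hashes to 6; slot 6 is free → place at 6.
734 hashes to 3; 3,4,5,6 taken → place at 7.
Table: [—, —, 733, 547, 887, 141, 635, 734, 790, —, —, —, 862, 624, —, —, —]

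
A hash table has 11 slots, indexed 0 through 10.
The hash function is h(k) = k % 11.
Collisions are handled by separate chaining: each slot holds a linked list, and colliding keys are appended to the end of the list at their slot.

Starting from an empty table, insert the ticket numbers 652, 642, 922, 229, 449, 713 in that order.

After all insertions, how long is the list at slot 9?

4

Insert 652: h=3, bucket 3 empty → new chain.
Insert 642: h=4, bucket 4 empty → new chain.
Insert 922: h=9, bucket 9 empty → new chain.
Insert 229: h=9, bucket 9 nonempty → append to chain.
Insert 449: h=9, bucket 9 nonempty → append to chain.
Insert 713: h=9, bucket 9 nonempty → append to chain.
Final buckets:
0: —
1: —
2: —
3: 652
4: 642
5: —
6: —
7: —
8: —
9: 922 -> 229 -> 449 -> 713
10: —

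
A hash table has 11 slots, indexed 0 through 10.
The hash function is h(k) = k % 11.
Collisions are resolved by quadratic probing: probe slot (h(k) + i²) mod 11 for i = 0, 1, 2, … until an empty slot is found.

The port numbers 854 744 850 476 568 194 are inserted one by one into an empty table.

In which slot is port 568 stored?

0

854 hashes to 7; slot 7 is free → place at 7.
744 hashes to 7; 7 taken → place at 8.
850 hashes to 3; slot 3 is free → place at 3.
476 hashes to 3; 3 taken → place at 4.
568 hashes to 7; 7,8 taken → place at 0.
194 hashes to 7; 7,8,0 taken → place at 5.
Table: [568, -, -, 850, 476, 194, -, 854, 744, -, -]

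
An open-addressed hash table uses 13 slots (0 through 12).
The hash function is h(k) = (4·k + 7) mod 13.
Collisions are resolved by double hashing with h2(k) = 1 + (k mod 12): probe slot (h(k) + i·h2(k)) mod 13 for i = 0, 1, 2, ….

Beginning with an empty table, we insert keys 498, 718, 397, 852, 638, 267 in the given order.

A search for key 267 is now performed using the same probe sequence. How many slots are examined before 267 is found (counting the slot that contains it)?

Insert 498: h=10, slot 10 empty → index 10.
Insert 718: h=6, slot 6 empty → index 6.
Insert 397: h=9, slot 9 empty → index 9.
Insert 852: h=9, h2=1, slots 9,10 occupied → index 11.
Insert 638: h=11, h2=3, slot 11 occupied → index 1.
Insert 267: h=9, h2=4, slot 9 occupied → index 0.
Table: [267, 638, ∅, ∅, ∅, ∅, 718, ∅, ∅, 397, 498, 852, ∅]
Lookup 267: h=9, h2=4, probe 9,0 → found at 0.

2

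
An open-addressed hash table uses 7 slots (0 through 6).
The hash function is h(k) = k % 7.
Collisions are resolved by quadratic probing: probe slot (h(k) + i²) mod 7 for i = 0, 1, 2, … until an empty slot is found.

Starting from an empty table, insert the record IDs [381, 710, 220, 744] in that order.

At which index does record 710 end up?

4

381: h=3 → slot 3
710: h=3, probe 3,4 → slot 4
220: h=3, probe 3,4,0 → slot 0
744: h=2 → slot 2
Table: [220, ∅, 744, 381, 710, ∅, ∅]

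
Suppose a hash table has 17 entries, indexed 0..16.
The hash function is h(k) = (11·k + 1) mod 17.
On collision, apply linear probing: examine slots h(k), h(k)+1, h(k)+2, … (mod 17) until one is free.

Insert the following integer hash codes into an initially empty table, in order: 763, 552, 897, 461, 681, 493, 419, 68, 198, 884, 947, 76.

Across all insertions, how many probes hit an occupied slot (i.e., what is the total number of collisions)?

14

Insert 763: h=13, slot 13 empty → index 13.
Insert 552: h=4, slot 4 empty → index 4.
Insert 897: h=8, slot 8 empty → index 8.
Insert 461: h=6, slot 6 empty → index 6.
Insert 681: h=12, slot 12 empty → index 12.
Insert 493: h=1, slot 1 empty → index 1.
Insert 419: h=3, slot 3 empty → index 3.
Insert 68: h=1, slot 1 occupied → index 2.
Insert 198: h=3, slots 3,4 occupied → index 5.
Insert 884: h=1, slots 1,2,3,4,5,6 occupied → index 7.
Insert 947: h=14, slot 14 empty → index 14.
Insert 76: h=4, slots 4,5,6,7,8 occupied → index 9.
Table: [., 493, 68, 419, 552, 198, 461, 884, 897, 76, ., ., 681, 763, 947, ., .]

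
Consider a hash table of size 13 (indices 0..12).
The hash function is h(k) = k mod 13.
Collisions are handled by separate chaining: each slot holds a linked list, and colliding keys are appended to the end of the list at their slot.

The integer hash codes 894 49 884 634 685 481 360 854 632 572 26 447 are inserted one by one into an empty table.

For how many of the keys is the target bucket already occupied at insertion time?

894 → bucket 10
49 → bucket 10 (collision)
884 → bucket 0
634 → bucket 10 (collision)
685 → bucket 9
481 → bucket 0 (collision)
360 → bucket 9 (collision)
854 → bucket 9 (collision)
632 → bucket 8
572 → bucket 0 (collision)
26 → bucket 0 (collision)
447 → bucket 5
Final buckets:
0: 884 -> 481 -> 572 -> 26
1: _
2: _
3: _
4: _
5: 447
6: _
7: _
8: 632
9: 685 -> 360 -> 854
10: 894 -> 49 -> 634
11: _
12: _

7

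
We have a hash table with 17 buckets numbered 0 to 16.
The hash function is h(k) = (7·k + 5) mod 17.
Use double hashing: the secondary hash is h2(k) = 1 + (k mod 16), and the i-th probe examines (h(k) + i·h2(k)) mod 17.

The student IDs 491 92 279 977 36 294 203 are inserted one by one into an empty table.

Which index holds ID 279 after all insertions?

11

Insert 491: h=8, slot 8 empty → index 8.
Insert 92: h=3, slot 3 empty → index 3.
Insert 279: h=3, h2=8, slot 3 occupied → index 11.
Insert 977: h=10, slot 10 empty → index 10.
Insert 36: h=2, slot 2 empty → index 2.
Insert 294: h=6, slot 6 empty → index 6.
Insert 203: h=15, slot 15 empty → index 15.
Table: [-, -, 36, 92, -, -, 294, -, 491, -, 977, 279, -, -, -, 203, -]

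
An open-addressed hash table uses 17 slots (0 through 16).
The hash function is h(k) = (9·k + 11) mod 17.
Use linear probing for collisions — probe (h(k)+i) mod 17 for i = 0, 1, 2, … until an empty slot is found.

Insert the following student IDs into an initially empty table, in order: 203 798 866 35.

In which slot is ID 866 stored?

203: h=2 -> slot 2
798: h=2, probe 2,3 -> slot 3
866: h=2, probe 2,3,4 -> slot 4
35: h=3, probe 3,4,5 -> slot 5
Table: [-, -, 203, 798, 866, 35, -, -, -, -, -, -, -, -, -, -, -]

4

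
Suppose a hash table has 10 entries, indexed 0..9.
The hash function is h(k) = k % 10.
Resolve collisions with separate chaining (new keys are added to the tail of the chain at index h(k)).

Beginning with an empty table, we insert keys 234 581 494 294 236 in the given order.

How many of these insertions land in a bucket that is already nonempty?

234 -> bucket 4
581 -> bucket 1
494 -> bucket 4 (collision)
294 -> bucket 4 (collision)
236 -> bucket 6
Final buckets:
0: .
1: 581
2: .
3: .
4: 234 -> 494 -> 294
5: .
6: 236
7: .
8: .
9: .

2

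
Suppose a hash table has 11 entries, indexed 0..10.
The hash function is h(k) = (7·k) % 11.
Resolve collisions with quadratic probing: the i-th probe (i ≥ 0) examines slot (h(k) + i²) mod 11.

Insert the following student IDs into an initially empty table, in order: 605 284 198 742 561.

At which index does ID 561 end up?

605 hashes to 0; slot 0 is free -> place at 0.
284 hashes to 8; slot 8 is free -> place at 8.
198 hashes to 0; 0 taken -> place at 1.
742 hashes to 2; slot 2 is free -> place at 2.
561 hashes to 0; 0,1 taken -> place at 4.
Table: [605, 198, 742, —, 561, —, —, —, 284, —, —]

4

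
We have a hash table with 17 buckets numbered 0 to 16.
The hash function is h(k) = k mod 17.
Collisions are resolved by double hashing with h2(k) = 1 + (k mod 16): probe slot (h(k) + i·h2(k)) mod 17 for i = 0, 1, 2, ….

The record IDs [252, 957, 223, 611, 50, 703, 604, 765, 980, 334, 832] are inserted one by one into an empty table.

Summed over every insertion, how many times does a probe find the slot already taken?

7

Insert 252: h=14, slot 14 empty → index 14.
Insert 957: h=5, slot 5 empty → index 5.
Insert 223: h=2, slot 2 empty → index 2.
Insert 611: h=16, slot 16 empty → index 16.
Insert 50: h=16, h2=3, slots 16,2,5 occupied → index 8.
Insert 703: h=6, slot 6 empty → index 6.
Insert 604: h=9, slot 9 empty → index 9.
Insert 765: h=0, slot 0 empty → index 0.
Insert 980: h=11, slot 11 empty → index 11.
Insert 334: h=11, h2=15, slots 11,9 occupied → index 7.
Insert 832: h=16, h2=1, slots 16,0 occupied → index 1.
Table: [765, 832, 223, _, _, 957, 703, 334, 50, 604, _, 980, _, _, 252, _, 611]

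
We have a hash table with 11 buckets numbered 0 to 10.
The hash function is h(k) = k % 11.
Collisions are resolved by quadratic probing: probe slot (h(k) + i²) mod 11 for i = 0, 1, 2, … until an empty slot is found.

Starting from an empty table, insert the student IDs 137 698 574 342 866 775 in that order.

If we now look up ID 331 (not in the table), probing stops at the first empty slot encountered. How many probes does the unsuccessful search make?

4

137: h=5 -> slot 5
698: h=5, probe 5,6 -> slot 6
574: h=2 -> slot 2
342: h=1 -> slot 1
866: h=8 -> slot 8
775: h=5, probe 5,6,9 -> slot 9
Table: [_, 342, 574, _, _, 137, 698, _, 866, 775, _]
Lookup 331: h=1, probe 1,2,5,10 → slot 10 empty, not found.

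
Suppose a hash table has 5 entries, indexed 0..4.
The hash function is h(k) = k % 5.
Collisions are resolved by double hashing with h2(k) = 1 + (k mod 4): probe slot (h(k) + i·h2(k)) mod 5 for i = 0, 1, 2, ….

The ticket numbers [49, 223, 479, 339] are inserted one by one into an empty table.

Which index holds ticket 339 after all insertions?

49 hashes to 4; slot 4 is free -> place at 4.
223 hashes to 3; slot 3 is free -> place at 3.
479 hashes to 4, h2=4; 4,3 taken -> place at 2.
339 hashes to 4, h2=4; 4,3,2 taken -> place at 1.
Table: [-, 339, 479, 223, 49]

1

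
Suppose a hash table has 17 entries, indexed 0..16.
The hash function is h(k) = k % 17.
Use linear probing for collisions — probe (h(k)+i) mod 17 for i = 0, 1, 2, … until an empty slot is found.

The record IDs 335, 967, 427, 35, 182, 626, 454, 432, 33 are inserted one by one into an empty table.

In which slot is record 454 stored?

Insert 335: h=12, slot 12 empty -> index 12.
Insert 967: h=15, slot 15 empty -> index 15.
Insert 427: h=2, slot 2 empty -> index 2.
Insert 35: h=1, slot 1 empty -> index 1.
Insert 182: h=12, slot 12 occupied -> index 13.
Insert 626: h=14, slot 14 empty -> index 14.
Insert 454: h=12, slots 12,13,14,15 occupied -> index 16.
Insert 432: h=7, slot 7 empty -> index 7.
Insert 33: h=16, slot 16 occupied -> index 0.
Table: [33, 35, 427, _, _, _, _, 432, _, _, _, _, 335, 182, 626, 967, 454]

16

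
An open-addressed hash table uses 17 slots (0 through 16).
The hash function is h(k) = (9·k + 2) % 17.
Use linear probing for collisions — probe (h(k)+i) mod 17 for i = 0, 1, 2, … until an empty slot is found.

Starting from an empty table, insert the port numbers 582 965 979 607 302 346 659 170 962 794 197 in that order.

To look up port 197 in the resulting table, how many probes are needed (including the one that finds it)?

5

582 hashes to 4; slot 4 is free -> place at 4.
965 hashes to 0; slot 0 is free -> place at 0.
979 hashes to 7; slot 7 is free -> place at 7.
607 hashes to 8; slot 8 is free -> place at 8.
302 hashes to 0; 0 taken -> place at 1.
346 hashes to 5; slot 5 is free -> place at 5.
659 hashes to 0; 0,1 taken -> place at 2.
170 hashes to 2; 2 taken -> place at 3.
962 hashes to 7; 7,8 taken -> place at 9.
794 hashes to 8; 8,9 taken -> place at 10.
197 hashes to 7; 7,8,9,10 taken -> place at 11.
Table: [965, 302, 659, 170, 582, 346, -, 979, 607, 962, 794, 197, -, -, -, -, -]
Lookup 197: h=7, probe 7,8,9,10,11 → found at 11.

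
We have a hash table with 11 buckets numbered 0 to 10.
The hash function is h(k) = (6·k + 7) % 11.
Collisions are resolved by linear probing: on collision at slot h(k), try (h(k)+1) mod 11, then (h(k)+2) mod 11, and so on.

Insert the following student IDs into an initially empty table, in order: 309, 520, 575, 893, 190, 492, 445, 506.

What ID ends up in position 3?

520

309: h=2 → slot 2
520: h=3 → slot 3
575: h=3, probe 3,4 → slot 4
893: h=8 → slot 8
190: h=3, probe 3,4,5 → slot 5
492: h=0 → slot 0
445: h=4, probe 4,5,6 → slot 6
506: h=7 → slot 7
Table: [492, ∅, 309, 520, 575, 190, 445, 506, 893, ∅, ∅]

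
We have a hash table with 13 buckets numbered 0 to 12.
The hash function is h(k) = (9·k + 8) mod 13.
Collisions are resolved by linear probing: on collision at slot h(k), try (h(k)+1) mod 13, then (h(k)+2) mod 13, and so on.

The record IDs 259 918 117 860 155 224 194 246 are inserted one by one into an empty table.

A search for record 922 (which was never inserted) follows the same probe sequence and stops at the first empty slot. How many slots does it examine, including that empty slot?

259: h=12 -> slot 12
918: h=2 -> slot 2
117: h=8 -> slot 8
860: h=0 -> slot 0
155: h=12, probe 12,0,1 -> slot 1
224: h=9 -> slot 9
194: h=12, probe 12,0,1,2,3 -> slot 3
246: h=12, probe 12,0,1,2,3,4 -> slot 4
Table: [860, 155, 918, 194, 246, ∅, ∅, ∅, 117, 224, ∅, ∅, 259]
Lookup 922: h=12, probe 12,0,1,2,3,4,5 → slot 5 empty, not found.

7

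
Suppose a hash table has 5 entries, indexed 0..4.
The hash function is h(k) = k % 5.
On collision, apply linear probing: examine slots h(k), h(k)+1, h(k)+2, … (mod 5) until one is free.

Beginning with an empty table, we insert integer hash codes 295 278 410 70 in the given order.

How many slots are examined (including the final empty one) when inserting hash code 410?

295 hashes to 0; slot 0 is free → place at 0.
278 hashes to 3; slot 3 is free → place at 3.
410 hashes to 0; 0 taken → place at 1.
70 hashes to 0; 0,1 taken → place at 2.
Table: [295, 410, 70, 278, —]

2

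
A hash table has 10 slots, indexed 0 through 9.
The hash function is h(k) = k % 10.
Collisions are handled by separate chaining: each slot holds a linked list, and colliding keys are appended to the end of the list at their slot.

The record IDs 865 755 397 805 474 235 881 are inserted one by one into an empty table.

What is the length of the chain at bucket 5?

4

Insert 865: h=5, bucket 5 empty → new chain.
Insert 755: h=5, bucket 5 nonempty → append to chain.
Insert 397: h=7, bucket 7 empty → new chain.
Insert 805: h=5, bucket 5 nonempty → append to chain.
Insert 474: h=4, bucket 4 empty → new chain.
Insert 235: h=5, bucket 5 nonempty → append to chain.
Insert 881: h=1, bucket 1 empty → new chain.
Final buckets:
0: .
1: 881
2: .
3: .
4: 474
5: 865 -> 755 -> 805 -> 235
6: .
7: 397
8: .
9: .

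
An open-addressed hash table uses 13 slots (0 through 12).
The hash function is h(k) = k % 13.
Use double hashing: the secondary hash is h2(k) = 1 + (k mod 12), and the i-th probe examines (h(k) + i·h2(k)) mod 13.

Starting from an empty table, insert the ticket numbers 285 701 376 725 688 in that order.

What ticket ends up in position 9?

285 hashes to 12; slot 12 is free → place at 12.
701 hashes to 12, h2=6; 12 taken → place at 5.
376 hashes to 12, h2=5; 12 taken → place at 4.
725 hashes to 10; slot 10 is free → place at 10.
688 hashes to 12, h2=5; 12,4 taken → place at 9.
Table: [., ., ., ., 376, 701, ., ., ., 688, 725, ., 285]

688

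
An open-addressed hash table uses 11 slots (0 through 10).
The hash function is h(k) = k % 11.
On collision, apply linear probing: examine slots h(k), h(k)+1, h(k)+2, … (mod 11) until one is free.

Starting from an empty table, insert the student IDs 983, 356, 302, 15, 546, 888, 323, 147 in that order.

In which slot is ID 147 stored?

0

Insert 983: h=4, slot 4 empty => index 4.
Insert 356: h=4, slot 4 occupied => index 5.
Insert 302: h=5, slot 5 occupied => index 6.
Insert 15: h=4, slots 4,5,6 occupied => index 7.
Insert 546: h=7, slot 7 occupied => index 8.
Insert 888: h=8, slot 8 occupied => index 9.
Insert 323: h=4, slots 4,5,6,7,8,9 occupied => index 10.
Insert 147: h=4, slots 4,5,6,7,8,9,10 occupied => index 0.
Table: [147, -, -, -, 983, 356, 302, 15, 546, 888, 323]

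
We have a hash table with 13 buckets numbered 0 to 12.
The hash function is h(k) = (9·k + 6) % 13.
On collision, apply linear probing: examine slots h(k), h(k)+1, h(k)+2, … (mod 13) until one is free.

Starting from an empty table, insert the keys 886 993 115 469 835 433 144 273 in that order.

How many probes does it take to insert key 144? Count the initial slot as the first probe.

Insert 886: h=11, slot 11 empty -> index 11.
Insert 993: h=12, slot 12 empty -> index 12.
Insert 115: h=1, slot 1 empty -> index 1.
Insert 469: h=2, slot 2 empty -> index 2.
Insert 835: h=7, slot 7 empty -> index 7.
Insert 433: h=3, slot 3 empty -> index 3.
Insert 144: h=2, slots 2,3 occupied -> index 4.
Insert 273: h=6, slot 6 empty -> index 6.
Table: [∅, 115, 469, 433, 144, ∅, 273, 835, ∅, ∅, ∅, 886, 993]

3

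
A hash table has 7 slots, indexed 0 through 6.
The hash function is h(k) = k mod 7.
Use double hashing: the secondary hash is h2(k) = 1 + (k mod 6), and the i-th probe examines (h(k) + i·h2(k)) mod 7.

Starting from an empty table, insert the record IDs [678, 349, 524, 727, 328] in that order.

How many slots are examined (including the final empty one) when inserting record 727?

678: h=6 -> slot 6
349: h=6, h2=2, probe 6,1 -> slot 1
524: h=6, h2=3, probe 6,2 -> slot 2
727: h=6, h2=2, probe 6,1,3 -> slot 3
328: h=6, h2=5, probe 6,4 -> slot 4
Table: [∅, 349, 524, 727, 328, ∅, 678]

3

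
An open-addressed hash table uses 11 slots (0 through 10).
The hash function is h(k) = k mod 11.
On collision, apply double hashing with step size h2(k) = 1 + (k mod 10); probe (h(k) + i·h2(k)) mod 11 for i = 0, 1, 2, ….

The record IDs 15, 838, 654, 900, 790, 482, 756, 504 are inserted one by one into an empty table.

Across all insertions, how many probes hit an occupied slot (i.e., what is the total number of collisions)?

3

15: h=4 → slot 4
838: h=2 → slot 2
654: h=5 → slot 5
900: h=9 → slot 9
790: h=9, h2=1, probe 9,10 → slot 10
482: h=9, h2=3, probe 9,1 → slot 1
756: h=8 → slot 8
504: h=9, h2=5, probe 9,3 → slot 3
Table: [_, 482, 838, 504, 15, 654, _, _, 756, 900, 790]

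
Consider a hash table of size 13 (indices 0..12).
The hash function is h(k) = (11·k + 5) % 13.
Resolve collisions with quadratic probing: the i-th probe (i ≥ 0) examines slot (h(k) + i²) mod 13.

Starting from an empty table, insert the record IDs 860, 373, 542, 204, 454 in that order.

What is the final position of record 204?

860 hashes to 1; slot 1 is free => place at 1.
373 hashes to 0; slot 0 is free => place at 0.
542 hashes to 0; 0,1 taken => place at 4.
204 hashes to 0; 0,1,4 taken => place at 9.
454 hashes to 7; slot 7 is free => place at 7.
Table: [373, 860, ., ., 542, ., ., 454, ., 204, ., ., .]

9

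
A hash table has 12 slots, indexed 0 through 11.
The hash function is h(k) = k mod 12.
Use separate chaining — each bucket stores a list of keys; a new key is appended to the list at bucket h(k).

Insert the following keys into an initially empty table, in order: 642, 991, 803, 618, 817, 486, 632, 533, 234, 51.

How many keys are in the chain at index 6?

4

642 → bucket 6
991 → bucket 7
803 → bucket 11
618 → bucket 6 (collision)
817 → bucket 1
486 → bucket 6 (collision)
632 → bucket 8
533 → bucket 5
234 → bucket 6 (collision)
51 → bucket 3
Final buckets:
0: ∅
1: 817
2: ∅
3: 51
4: ∅
5: 533
6: 642 -> 618 -> 486 -> 234
7: 991
8: 632
9: ∅
10: ∅
11: 803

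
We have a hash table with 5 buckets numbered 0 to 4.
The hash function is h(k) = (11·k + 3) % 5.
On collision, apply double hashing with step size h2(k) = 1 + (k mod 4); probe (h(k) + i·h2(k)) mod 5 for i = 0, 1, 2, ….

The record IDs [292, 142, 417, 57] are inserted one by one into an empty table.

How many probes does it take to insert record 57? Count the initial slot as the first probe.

3

292 hashes to 0; slot 0 is free => place at 0.
142 hashes to 0, h2=3; 0 taken => place at 3.
417 hashes to 0, h2=2; 0 taken => place at 2.
57 hashes to 0, h2=2; 0,2 taken => place at 4.
Table: [292, ., 417, 142, 57]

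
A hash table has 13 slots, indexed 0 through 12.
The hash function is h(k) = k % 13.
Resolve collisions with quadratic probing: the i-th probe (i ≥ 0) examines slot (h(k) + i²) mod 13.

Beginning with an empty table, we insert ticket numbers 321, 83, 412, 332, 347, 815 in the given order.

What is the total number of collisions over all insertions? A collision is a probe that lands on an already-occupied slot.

321: h=9 => slot 9
83: h=5 => slot 5
412: h=9, probe 9,10 => slot 10
332: h=7 => slot 7
347: h=9, probe 9,10,0 => slot 0
815: h=9, probe 9,10,0,5,12 => slot 12
Table: [347, ., ., ., ., 83, ., 332, ., 321, 412, ., 815]

7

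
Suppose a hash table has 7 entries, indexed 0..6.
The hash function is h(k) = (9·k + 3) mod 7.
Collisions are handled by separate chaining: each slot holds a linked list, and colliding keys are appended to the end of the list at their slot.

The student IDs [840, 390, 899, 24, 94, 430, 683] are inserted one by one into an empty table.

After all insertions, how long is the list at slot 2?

4

840 → bucket 3
390 → bucket 6
899 → bucket 2
24 → bucket 2 (collision)
94 → bucket 2 (collision)
430 → bucket 2 (collision)
683 → bucket 4
Final buckets:
0: —
1: —
2: 899 -> 24 -> 94 -> 430
3: 840
4: 683
5: —
6: 390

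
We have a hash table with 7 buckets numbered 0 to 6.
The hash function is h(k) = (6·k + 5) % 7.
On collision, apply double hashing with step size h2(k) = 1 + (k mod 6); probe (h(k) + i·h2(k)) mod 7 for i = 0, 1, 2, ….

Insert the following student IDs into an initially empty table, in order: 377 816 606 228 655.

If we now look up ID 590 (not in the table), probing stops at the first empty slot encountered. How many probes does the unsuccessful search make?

377 hashes to 6; slot 6 is free → place at 6.
816 hashes to 1; slot 1 is free → place at 1.
606 hashes to 1, h2=1; 1 taken → place at 2.
228 hashes to 1, h2=1; 1,2 taken → place at 3.
655 hashes to 1, h2=2; 1,3 taken → place at 5.
Table: [—, 816, 606, 228, —, 655, 377]
Lookup 590: h=3, h2=3, probe 3,6,2,5,1,4 → slot 4 empty, not found.

6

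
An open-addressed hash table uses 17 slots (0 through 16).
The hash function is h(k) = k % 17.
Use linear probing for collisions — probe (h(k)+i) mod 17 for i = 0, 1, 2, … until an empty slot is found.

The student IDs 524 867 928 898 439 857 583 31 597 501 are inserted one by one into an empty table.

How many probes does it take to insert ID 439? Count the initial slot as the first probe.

3

524: h=14 => slot 14
867: h=0 => slot 0
928: h=10 => slot 10
898: h=14, probe 14,15 => slot 15
439: h=14, probe 14,15,16 => slot 16
857: h=7 => slot 7
583: h=5 => slot 5
31: h=14, probe 14,15,16,0,1 => slot 1
597: h=2 => slot 2
501: h=8 => slot 8
Table: [867, 31, 597, ., ., 583, ., 857, 501, ., 928, ., ., ., 524, 898, 439]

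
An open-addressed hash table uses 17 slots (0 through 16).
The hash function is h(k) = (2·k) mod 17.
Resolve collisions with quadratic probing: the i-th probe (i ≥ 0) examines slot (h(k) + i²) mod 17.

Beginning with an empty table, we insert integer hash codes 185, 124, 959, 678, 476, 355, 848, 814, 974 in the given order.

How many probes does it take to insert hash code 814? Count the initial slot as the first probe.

6

185 hashes to 13; slot 13 is free => place at 13.
124 hashes to 10; slot 10 is free => place at 10.
959 hashes to 14; slot 14 is free => place at 14.
678 hashes to 13; 13,14 taken => place at 0.
476 hashes to 0; 0 taken => place at 1.
355 hashes to 13; 13,14,0 taken => place at 5.
848 hashes to 13; 13,14,0,5 taken => place at 12.
814 hashes to 13; 13,14,0,5,12 taken => place at 4.
974 hashes to 10; 10 taken => place at 11.
Table: [678, 476, _, _, 814, 355, _, _, _, _, 124, 974, 848, 185, 959, _, _]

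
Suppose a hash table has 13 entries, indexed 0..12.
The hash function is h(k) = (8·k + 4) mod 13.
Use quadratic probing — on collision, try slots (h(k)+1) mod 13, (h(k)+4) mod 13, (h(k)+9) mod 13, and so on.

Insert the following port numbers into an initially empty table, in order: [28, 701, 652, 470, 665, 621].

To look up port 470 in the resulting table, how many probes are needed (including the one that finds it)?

3

28: h=7 => slot 7
701: h=9 => slot 9
652: h=7, probe 7,8 => slot 8
470: h=7, probe 7,8,11 => slot 11
665: h=7, probe 7,8,11,3 => slot 3
621: h=6 => slot 6
Table: [_, _, _, 665, _, _, 621, 28, 652, 701, _, 470, _]
Lookup 470: h=7, probe 7,8,11 → found at 11.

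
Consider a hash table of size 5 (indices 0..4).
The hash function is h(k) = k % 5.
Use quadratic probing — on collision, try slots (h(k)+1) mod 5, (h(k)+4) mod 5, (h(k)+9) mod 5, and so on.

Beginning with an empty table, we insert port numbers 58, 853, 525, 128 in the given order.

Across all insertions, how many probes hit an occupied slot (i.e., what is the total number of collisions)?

Insert 58: h=3, slot 3 empty -> index 3.
Insert 853: h=3, slot 3 occupied -> index 4.
Insert 525: h=0, slot 0 empty -> index 0.
Insert 128: h=3, slots 3,4 occupied -> index 2.
Table: [525, —, 128, 58, 853]

3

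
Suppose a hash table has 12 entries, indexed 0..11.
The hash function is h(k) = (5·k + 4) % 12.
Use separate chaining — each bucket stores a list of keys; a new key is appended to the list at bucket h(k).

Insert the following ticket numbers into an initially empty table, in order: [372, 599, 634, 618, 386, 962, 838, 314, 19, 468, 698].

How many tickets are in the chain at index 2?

372 -> bucket 4
599 -> bucket 11
634 -> bucket 6
618 -> bucket 10
386 -> bucket 2
962 -> bucket 2 (collision)
838 -> bucket 6 (collision)
314 -> bucket 2 (collision)
19 -> bucket 3
468 -> bucket 4 (collision)
698 -> bucket 2 (collision)
Final buckets:
0: -
1: -
2: 386 -> 962 -> 314 -> 698
3: 19
4: 372 -> 468
5: -
6: 634 -> 838
7: -
8: -
9: -
10: 618
11: 599

4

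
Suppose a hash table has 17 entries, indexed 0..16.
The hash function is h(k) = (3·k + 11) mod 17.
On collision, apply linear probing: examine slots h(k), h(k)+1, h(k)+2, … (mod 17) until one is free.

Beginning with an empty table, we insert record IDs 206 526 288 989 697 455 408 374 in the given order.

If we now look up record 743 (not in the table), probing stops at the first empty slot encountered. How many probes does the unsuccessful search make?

2

206 hashes to 0; slot 0 is free → place at 0.
526 hashes to 8; slot 8 is free → place at 8.
288 hashes to 8; 8 taken → place at 9.
989 hashes to 3; slot 3 is free → place at 3.
697 hashes to 11; slot 11 is free → place at 11.
455 hashes to 16; slot 16 is free → place at 16.
408 hashes to 11; 11 taken → place at 12.
374 hashes to 11; 11,12 taken → place at 13.
Table: [206, _, _, 989, _, _, _, _, 526, 288, _, 697, 408, 374, _, _, 455]
Lookup 743: h=13, probe 13,14 → slot 14 empty, not found.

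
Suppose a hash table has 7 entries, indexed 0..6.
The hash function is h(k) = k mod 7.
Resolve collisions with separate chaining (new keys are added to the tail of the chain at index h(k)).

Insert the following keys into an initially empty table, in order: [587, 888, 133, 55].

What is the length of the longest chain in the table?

587 → bucket 6
888 → bucket 6 (collision)
133 → bucket 0
55 → bucket 6 (collision)
Final buckets:
0: 133
1: .
2: .
3: .
4: .
5: .
6: 587 -> 888 -> 55

3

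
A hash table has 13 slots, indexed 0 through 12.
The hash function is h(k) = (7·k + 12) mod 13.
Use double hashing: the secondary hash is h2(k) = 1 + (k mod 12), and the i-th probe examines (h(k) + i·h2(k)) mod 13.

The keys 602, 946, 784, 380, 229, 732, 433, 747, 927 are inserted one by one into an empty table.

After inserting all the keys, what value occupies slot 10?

602 hashes to 1; slot 1 is free → place at 1.
946 hashes to 4; slot 4 is free → place at 4.
784 hashes to 1, h2=5; 1 taken → place at 6.
380 hashes to 7; slot 7 is free → place at 7.
229 hashes to 3; slot 3 is free → place at 3.
732 hashes to 1, h2=1; 1 taken → place at 2.
433 hashes to 1, h2=2; 1,3 taken → place at 5.
747 hashes to 2, h2=4; 2,6 taken → place at 10.
927 hashes to 1, h2=4; 1,5 taken → place at 9.
Table: [∅, 602, 732, 229, 946, 433, 784, 380, ∅, 927, 747, ∅, ∅]

747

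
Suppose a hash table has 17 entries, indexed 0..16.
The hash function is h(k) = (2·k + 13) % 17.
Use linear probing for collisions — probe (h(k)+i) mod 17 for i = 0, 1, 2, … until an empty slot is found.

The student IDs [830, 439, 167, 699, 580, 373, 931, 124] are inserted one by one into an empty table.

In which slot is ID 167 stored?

830: h=7 -> slot 7
439: h=7, probe 7,8 -> slot 8
167: h=7, probe 7,8,9 -> slot 9
699: h=0 -> slot 0
580: h=0, probe 0,1 -> slot 1
373: h=11 -> slot 11
931: h=5 -> slot 5
124: h=6 -> slot 6
Table: [699, 580, —, —, —, 931, 124, 830, 439, 167, —, 373, —, —, —, —, —]

9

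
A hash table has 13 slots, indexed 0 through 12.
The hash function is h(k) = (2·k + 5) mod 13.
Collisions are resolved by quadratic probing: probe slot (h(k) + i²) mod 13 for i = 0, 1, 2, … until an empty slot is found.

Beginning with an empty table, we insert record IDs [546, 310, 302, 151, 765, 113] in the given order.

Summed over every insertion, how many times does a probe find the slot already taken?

1

546: h=5 -> slot 5
310: h=1 -> slot 1
302: h=11 -> slot 11
151: h=8 -> slot 8
765: h=1, probe 1,2 -> slot 2
113: h=10 -> slot 10
Table: [-, 310, 765, -, -, 546, -, -, 151, -, 113, 302, -]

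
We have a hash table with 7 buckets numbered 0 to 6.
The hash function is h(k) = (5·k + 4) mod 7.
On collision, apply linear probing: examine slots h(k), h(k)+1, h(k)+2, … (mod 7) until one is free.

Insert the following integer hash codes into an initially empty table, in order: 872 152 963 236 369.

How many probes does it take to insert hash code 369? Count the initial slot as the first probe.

5

872 hashes to 3; slot 3 is free => place at 3.
152 hashes to 1; slot 1 is free => place at 1.
963 hashes to 3; 3 taken => place at 4.
236 hashes to 1; 1 taken => place at 2.
369 hashes to 1; 1,2,3,4 taken => place at 5.
Table: [—, 152, 236, 872, 963, 369, —]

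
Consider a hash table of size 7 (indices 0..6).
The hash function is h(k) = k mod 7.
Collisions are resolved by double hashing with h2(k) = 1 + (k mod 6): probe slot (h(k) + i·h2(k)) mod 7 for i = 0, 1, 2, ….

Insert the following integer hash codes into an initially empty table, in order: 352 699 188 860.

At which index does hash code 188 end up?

5

Insert 352: h=2, slot 2 empty → index 2.
Insert 699: h=6, slot 6 empty → index 6.
Insert 188: h=6, h2=3, slots 6,2 occupied → index 5.
Insert 860: h=6, h2=3, slots 6,2,5 occupied → index 1.
Table: [., 860, 352, ., ., 188, 699]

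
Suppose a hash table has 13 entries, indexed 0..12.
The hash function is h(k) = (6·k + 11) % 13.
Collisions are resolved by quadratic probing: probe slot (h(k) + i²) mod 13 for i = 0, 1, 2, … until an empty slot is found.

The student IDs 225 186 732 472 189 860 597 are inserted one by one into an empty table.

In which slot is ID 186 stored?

10

225 hashes to 9; slot 9 is free => place at 9.
186 hashes to 9; 9 taken => place at 10.
732 hashes to 9; 9,10 taken => place at 0.
472 hashes to 9; 9,10,0 taken => place at 5.
189 hashes to 1; slot 1 is free => place at 1.
860 hashes to 10; 10 taken => place at 11.
597 hashes to 5; 5 taken => place at 6.
Table: [732, 189, —, —, —, 472, 597, —, —, 225, 186, 860, —]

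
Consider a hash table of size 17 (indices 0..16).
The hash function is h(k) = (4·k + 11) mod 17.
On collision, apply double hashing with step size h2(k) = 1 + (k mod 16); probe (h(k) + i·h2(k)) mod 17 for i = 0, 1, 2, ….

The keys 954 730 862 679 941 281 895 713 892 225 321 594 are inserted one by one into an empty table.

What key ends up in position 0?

954: h=2 → slot 2
730: h=7 → slot 7
862: h=8 → slot 8
679: h=7, h2=8, probe 7,15 → slot 15
941: h=1 → slot 1
281: h=13 → slot 13
895: h=4 → slot 4
713: h=7, h2=10, probe 7,0 → slot 0
892: h=9 → slot 9
225: h=10 → slot 10
321: h=3 → slot 3
594: h=7, h2=3, probe 7,10,13,16 → slot 16
Table: [713, 941, 954, 321, 895, _, _, 730, 862, 892, 225, _, _, 281, _, 679, 594]

713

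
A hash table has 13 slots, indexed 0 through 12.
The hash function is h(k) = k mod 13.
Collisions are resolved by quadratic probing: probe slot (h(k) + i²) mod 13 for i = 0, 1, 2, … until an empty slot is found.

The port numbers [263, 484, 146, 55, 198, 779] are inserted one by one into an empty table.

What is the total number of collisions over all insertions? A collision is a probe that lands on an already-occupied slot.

263: h=3 -> slot 3
484: h=3, probe 3,4 -> slot 4
146: h=3, probe 3,4,7 -> slot 7
55: h=3, probe 3,4,7,12 -> slot 12
198: h=3, probe 3,4,7,12,6 -> slot 6
779: h=12, probe 12,0 -> slot 0
Table: [779, ∅, ∅, 263, 484, ∅, 198, 146, ∅, ∅, ∅, ∅, 55]

11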